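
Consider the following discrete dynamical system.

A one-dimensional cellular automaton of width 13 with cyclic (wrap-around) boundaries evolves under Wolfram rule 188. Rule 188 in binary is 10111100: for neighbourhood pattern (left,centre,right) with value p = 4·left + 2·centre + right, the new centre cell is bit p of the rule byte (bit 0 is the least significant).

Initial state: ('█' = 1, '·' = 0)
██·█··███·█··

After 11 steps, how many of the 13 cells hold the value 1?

gen 0: ██·█··███·█··
gen 1: █·███·██·███·
gen 2: ████·██·███·█
gen 3: ███·██·███·██
gen 4: ██·██·███·███
gen 5: █·██·███·████
gen 6: ·██·███·█████
gen 7: ██·███·█████·
gen 8: █·███·█████·█
gen 9: ·███·█████·██
gen 10: ███·█████·██·
gen 11: ██·█████·██·█

10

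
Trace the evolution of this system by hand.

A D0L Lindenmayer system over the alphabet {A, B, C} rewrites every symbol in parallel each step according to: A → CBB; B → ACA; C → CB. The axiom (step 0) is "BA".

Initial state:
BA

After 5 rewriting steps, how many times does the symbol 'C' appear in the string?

110

t=0: BA
t=1: ACACBB
t=2: CBBCBCBBCBACAACA
t=3: CBACAACACBACACBACAACACBACACBBCBCBBCBBCBCBB
t=4: CBACACBBCBCBBCBBCBCBBCBACACBBCBCBBCBACACBBCBCBBCBBCBCBBCBACACBBCBCBBCBACAACACBACACBACAACACBACAACACBACACBACAACA
t=5: CBACACBBCBCBBCBACAACACBACACBACAACACBACAACACBACACBACAACACBA…CBBCBACACBBCBCBBCBBCBCBBCBACACBBCBCBBCBACACBBCBCBBCBBCBCBB  (len 288)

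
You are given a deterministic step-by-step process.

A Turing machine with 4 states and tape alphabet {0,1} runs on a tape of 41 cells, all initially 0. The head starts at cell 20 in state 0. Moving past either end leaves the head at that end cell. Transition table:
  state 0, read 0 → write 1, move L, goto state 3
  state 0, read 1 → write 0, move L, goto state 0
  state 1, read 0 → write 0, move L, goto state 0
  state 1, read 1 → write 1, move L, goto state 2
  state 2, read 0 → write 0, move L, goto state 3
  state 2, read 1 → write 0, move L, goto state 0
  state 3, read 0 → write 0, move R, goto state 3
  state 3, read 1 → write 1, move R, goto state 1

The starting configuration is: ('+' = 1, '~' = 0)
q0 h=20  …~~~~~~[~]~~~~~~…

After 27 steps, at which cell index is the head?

15

t=0: q0 h=20  …~~~~~~[~]~~~~~~…
t=1: q3 h=19  …~~~~~~[~]+~~~~~…
t=2: q3 h=20  …~~~~~~[+]~~~~~~…
t=3: q1 h=21  …~~~~~+[~]~~~~~~…
t=4: q0 h=20  …~~~~~~[+]~~~~~~…
t=5: q0 h=19  …~~~~~~[~]~~~~~~…
t=6: q3 h=18  …~~~~~~[~]+~~~~~…
t=7: q3 h=19  …~~~~~~[+]~~~~~~…
t=8: q1 h=20  …~~~~~+[~]~~~~~~…
t=9: q0 h=19  …~~~~~~[+]~~~~~~…
t=10: q0 h=18  …~~~~~~[~]~~~~~~…
t=11: q3 h=17  …~~~~~~[~]+~~~~~…
t=12: q3 h=18  …~~~~~~[+]~~~~~~…
t=13: q1 h=19  …~~~~~+[~]~~~~~~…
t=14: q0 h=18  …~~~~~~[+]~~~~~~…
t=15: q0 h=17  …~~~~~~[~]~~~~~~…
t=16: q3 h=16  …~~~~~~[~]+~~~~~…
t=17: q3 h=17  …~~~~~~[+]~~~~~~…
t=18: q1 h=18  …~~~~~+[~]~~~~~~…
t=19: q0 h=17  …~~~~~~[+]~~~~~~…
t=20: q0 h=16  …~~~~~~[~]~~~~~~…
t=21: q3 h=15  …~~~~~~[~]+~~~~~…
t=22: q3 h=16  …~~~~~~[+]~~~~~~…
t=23: q1 h=17  …~~~~~+[~]~~~~~~…
t=24: q0 h=16  …~~~~~~[+]~~~~~~…
t=25: q0 h=15  …~~~~~~[~]~~~~~~…
t=26: q3 h=14  …~~~~~~[~]+~~~~~…
t=27: q3 h=15  …~~~~~~[+]~~~~~~…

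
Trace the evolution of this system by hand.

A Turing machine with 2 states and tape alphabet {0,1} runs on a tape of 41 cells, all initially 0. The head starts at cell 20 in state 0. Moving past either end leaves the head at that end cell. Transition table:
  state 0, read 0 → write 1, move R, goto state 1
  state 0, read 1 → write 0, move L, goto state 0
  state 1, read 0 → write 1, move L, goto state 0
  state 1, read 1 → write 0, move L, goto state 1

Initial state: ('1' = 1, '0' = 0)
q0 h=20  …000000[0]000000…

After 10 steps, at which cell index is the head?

18

gen 0: q0 h=20  …000000[0]000000…
gen 1: q1 h=21  …000001[0]000000…
gen 2: q0 h=20  …000000[1]100000…
gen 3: q0 h=19  …000000[0]010000…
gen 4: q1 h=20  …000001[0]100000…
gen 5: q0 h=19  …000000[1]110000…
gen 6: q0 h=18  …000000[0]011000…
gen 7: q1 h=19  …000001[0]110000…
gen 8: q0 h=18  …000000[1]111000…
gen 9: q0 h=17  …000000[0]011100…
gen 10: q1 h=18  …000001[0]111000…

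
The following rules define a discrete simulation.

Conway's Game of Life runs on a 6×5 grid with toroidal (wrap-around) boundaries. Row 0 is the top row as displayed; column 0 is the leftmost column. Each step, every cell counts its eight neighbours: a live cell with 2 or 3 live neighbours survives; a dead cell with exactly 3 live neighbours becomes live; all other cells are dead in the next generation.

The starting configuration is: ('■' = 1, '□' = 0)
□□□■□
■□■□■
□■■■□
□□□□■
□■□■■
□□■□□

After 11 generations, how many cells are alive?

30

gen 0: □□□■□
■□■□■
□■■■□
□□□□■
□■□■■
□□■□□
gen 1: □■■■■
■□□□■
□■■□□
□■□□■
■□■■■
□□■□■
gen 2: □■■□□
□□□□■
□■■■■
□□□□■
□□■□□
□□□□□
gen 3: □□□□□
□□□□■
□□■□■
■■□□■
□□□□□
□■■□□
gen 4: □□□□□
□□□■□
□■□□■
■■□■■
□□■□□
□□□□□
gen 5: □□□□□
□□□□□
□■□□□
□■□■■
■■■■■
□□□□□
gen 6: □□□□□
□□□□□
■□■□□
□□□□□
□■□□□
■■■■■
gen 7: ■■■■■
□□□□□
□□□□□
□■□□□
□■□■■
■■■■■
gen 8: □□□□□
■■■■■
□□□□□
■□■□□
□□□□□
□□□□□
gen 9: ■■■■■
■■■■■
□□□□□
□□□□□
□□□□□
□□□□□
gen 10: □□□□□
□□□□□
■■■■■
□□□□□
□□□□□
■■■■■
gen 11: ■■■■■
■■■■■
■■■■■
■■■■■
■■■■■
■■■■■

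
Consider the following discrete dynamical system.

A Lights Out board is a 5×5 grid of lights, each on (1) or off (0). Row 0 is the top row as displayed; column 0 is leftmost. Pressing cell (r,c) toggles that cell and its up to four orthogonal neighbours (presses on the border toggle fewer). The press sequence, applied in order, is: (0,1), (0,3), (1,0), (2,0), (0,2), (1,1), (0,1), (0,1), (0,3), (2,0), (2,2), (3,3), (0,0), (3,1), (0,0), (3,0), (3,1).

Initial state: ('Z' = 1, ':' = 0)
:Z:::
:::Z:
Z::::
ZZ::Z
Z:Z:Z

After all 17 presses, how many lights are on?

10

0) :Z:::
:::Z:
Z::::
ZZ::Z
Z:Z:Z
1) Z:Z::
:Z:Z:
Z::::
ZZ::Z
Z:Z:Z
2) Z::ZZ
:Z:::
Z::::
ZZ::Z
Z:Z:Z
3) :::ZZ
Z::::
:::::
ZZ::Z
Z:Z:Z
4) :::ZZ
:::::
ZZ:::
:Z::Z
Z:Z:Z
5) :ZZ:Z
::Z::
ZZ:::
:Z::Z
Z:Z:Z
6) ::Z:Z
ZZ:::
Z::::
:Z::Z
Z:Z:Z
7) ZZ::Z
Z::::
Z::::
:Z::Z
Z:Z:Z
8) ::Z:Z
ZZ:::
Z::::
:Z::Z
Z:Z:Z
9) :::Z:
ZZ:Z:
Z::::
:Z::Z
Z:Z:Z
10) :::Z:
:Z:Z:
:Z:::
ZZ::Z
Z:Z:Z
11) :::Z:
:ZZZ:
::ZZ:
ZZZ:Z
Z:Z:Z
12) :::Z:
:ZZZ:
::Z::
ZZ:Z:
Z:ZZZ
13) ZZ:Z:
ZZZZ:
::Z::
ZZ:Z:
Z:ZZZ
14) ZZ:Z:
ZZZZ:
:ZZ::
::ZZ:
ZZZZZ
15) :::Z:
:ZZZ:
:ZZ::
::ZZ:
ZZZZZ
16) :::Z:
:ZZZ:
ZZZ::
ZZZZ:
:ZZZZ
17) :::Z:
:ZZZ:
Z:Z::
:::Z:
::ZZZ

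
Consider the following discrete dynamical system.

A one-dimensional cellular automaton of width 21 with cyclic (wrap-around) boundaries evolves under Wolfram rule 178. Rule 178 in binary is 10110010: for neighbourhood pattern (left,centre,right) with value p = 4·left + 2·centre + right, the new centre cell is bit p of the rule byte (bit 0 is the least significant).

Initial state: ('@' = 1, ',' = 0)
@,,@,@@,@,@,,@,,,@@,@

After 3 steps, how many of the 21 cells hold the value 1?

step 0: @,,@,@@,@,@,,@,,,@@,@
step 1: ,@@,@,,@,@,@@,@,@,,@,
step 2: @,,@,@@,@,@,,@,@,@@,@
step 3: ,@@,@,,@,@,@@,@,@,,@,

10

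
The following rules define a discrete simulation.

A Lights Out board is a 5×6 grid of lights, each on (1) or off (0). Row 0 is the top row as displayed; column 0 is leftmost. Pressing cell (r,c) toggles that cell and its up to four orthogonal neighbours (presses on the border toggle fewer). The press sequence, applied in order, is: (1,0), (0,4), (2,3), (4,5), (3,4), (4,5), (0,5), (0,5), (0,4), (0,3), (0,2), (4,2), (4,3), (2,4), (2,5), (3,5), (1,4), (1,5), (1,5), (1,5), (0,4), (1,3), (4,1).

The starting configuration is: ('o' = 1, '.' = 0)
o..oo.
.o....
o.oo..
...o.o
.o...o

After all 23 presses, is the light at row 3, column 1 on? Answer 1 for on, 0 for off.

1

k=0  o..oo.
.o....
o.oo..
...o.o
.o...o
k=1  ...oo.
o.....
..oo..
...o.o
.o...o
k=2  .....o
o...o.
..oo..
...o.o
.o...o
k=3  .....o
o..oo.
....o.
.....o
.o...o
k=4  .....o
o..oo.
....o.
......
.o..o.
k=5  .....o
o..oo.
......
...ooo
.o....
k=6  .....o
o..oo.
......
...oo.
.o..oo
k=7  ....o.
o..ooo
......
...oo.
.o..oo
k=8  .....o
o..oo.
......
...oo.
.o..oo
k=9  ...oo.
o..o..
......
...oo.
.o..oo
k=10  ..o...
o.....
......
...oo.
.o..oo
k=11  .o.o..
o.o...
......
...oo.
.o..oo
k=12  .o.o..
o.o...
......
..ooo.
..oooo
k=13  .o.o..
o.o...
......
..o.o.
.....o
k=14  .o.o..
o.o.o.
...ooo
..o...
.....o
k=15  .o.o..
o.o.oo
...o..
..o..o
.....o
k=16  .o.o..
o.o.oo
...o.o
..o.o.
......
k=17  .o.oo.
o.oo..
...ooo
..o.o.
......
k=18  .o.ooo
o.oooo
...oo.
..o.o.
......
k=19  .o.oo.
o.oo..
...ooo
..o.o.
......
k=20  .o.ooo
o.oooo
...oo.
..o.o.
......
k=21  .o....
o.oo.o
...oo.
..o.o.
......
k=22  .o.o..
o...oo
....o.
..o.o.
......
k=23  .o.o..
o...oo
....o.
.oo.o.
ooo...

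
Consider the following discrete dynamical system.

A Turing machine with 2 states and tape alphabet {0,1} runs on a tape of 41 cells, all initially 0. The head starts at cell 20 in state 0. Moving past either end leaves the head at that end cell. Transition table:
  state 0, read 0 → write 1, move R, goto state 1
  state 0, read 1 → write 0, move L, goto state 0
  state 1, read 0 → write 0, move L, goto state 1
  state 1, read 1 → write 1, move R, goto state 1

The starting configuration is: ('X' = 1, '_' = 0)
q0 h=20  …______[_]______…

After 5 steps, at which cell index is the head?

21

[0] q0 h=20  …______[_]______…
[1] q1 h=21  …_____X[_]______…
[2] q1 h=20  …______[X]______…
[3] q1 h=21  …_____X[_]______…
[4] q1 h=20  …______[X]______…
[5] q1 h=21  …_____X[_]______…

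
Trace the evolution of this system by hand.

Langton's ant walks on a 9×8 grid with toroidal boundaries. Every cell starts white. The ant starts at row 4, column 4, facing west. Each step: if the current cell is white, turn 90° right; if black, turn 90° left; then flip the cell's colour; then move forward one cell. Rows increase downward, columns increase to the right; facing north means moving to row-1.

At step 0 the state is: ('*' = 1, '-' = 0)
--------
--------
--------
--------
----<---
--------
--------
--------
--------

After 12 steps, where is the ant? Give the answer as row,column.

gen 0: --------
--------
--------
--------
----<---
--------
--------
--------
--------
gen 1: --------
--------
--------
----^---
----*---
--------
--------
--------
--------
gen 2: --------
--------
--------
----*>--
----*---
--------
--------
--------
--------
gen 3: --------
--------
--------
----**--
----*v--
--------
--------
--------
--------
gen 4: --------
--------
--------
----**--
----<*--
--------
--------
--------
--------
gen 5: --------
--------
--------
----**--
-----*--
----v---
--------
--------
--------
gen 6: --------
--------
--------
----**--
-----*--
---<*---
--------
--------
--------
gen 7: --------
--------
--------
----**--
---^-*--
---**---
--------
--------
--------
gen 8: --------
--------
--------
----**--
---*>*--
---**---
--------
--------
--------
gen 9: --------
--------
--------
----**--
---***--
---*v---
--------
--------
--------
gen 10: --------
--------
--------
----**--
---***--
---*->--
--------
--------
--------
gen 11: --------
--------
--------
----**--
---***--
---*-*--
-----v--
--------
--------
gen 12: --------
--------
--------
----**--
---***--
---*-*--
----<*--
--------
--------

6,4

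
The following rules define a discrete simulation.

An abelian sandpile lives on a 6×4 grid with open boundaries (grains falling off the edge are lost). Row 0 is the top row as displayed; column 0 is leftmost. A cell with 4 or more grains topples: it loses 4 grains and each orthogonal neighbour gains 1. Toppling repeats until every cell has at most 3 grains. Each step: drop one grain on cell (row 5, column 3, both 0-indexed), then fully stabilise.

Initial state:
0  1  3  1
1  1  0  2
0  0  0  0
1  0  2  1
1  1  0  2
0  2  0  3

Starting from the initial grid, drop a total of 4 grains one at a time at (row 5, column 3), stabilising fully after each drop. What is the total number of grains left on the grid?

24

gen 0: 0  1  3  1
1  1  0  2
0  0  0  0
1  0  2  1
1  1  0  2
0  2  0  3
gen 1: 0  1  3  1
1  1  0  2
0  0  0  0
1  0  2  1
1  1  0  3
0  2  1  0
gen 2: 0  1  3  1
1  1  0  2
0  0  0  0
1  0  2  1
1  1  0  3
0  2  1  1
gen 3: 0  1  3  1
1  1  0  2
0  0  0  0
1  0  2  1
1  1  0  3
0  2  1  2
gen 4: 0  1  3  1
1  1  0  2
0  0  0  0
1  0  2  1
1  1  0  3
0  2  1  3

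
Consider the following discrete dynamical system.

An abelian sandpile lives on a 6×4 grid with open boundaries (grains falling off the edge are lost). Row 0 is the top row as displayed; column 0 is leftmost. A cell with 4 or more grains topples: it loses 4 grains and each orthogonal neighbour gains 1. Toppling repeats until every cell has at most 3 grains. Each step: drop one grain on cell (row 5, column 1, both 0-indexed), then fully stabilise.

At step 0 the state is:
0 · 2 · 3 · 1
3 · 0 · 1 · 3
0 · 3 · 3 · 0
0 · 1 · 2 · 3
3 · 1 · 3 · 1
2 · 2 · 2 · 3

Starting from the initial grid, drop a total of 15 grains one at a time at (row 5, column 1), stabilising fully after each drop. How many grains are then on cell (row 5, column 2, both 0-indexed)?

gen 0: 0 · 2 · 3 · 1
3 · 0 · 1 · 3
0 · 3 · 3 · 0
0 · 1 · 2 · 3
3 · 1 · 3 · 1
2 · 2 · 2 · 3
gen 1: 0 · 2 · 3 · 1
3 · 0 · 1 · 3
0 · 3 · 3 · 0
0 · 1 · 2 · 3
3 · 1 · 3 · 1
2 · 3 · 2 · 3
gen 2: 0 · 2 · 3 · 1
3 · 0 · 1 · 3
0 · 3 · 3 · 0
0 · 1 · 2 · 3
3 · 2 · 3 · 1
3 · 0 · 3 · 3
gen 3: 0 · 2 · 3 · 1
3 · 0 · 1 · 3
0 · 3 · 3 · 0
0 · 1 · 2 · 3
3 · 2 · 3 · 1
3 · 1 · 3 · 3
gen 4: 0 · 2 · 3 · 1
3 · 0 · 1 · 3
0 · 3 · 3 · 0
0 · 1 · 2 · 3
3 · 2 · 3 · 1
3 · 2 · 3 · 3
gen 5: 0 · 2 · 3 · 1
3 · 0 · 1 · 3
0 · 3 · 3 · 0
0 · 1 · 2 · 3
3 · 2 · 3 · 1
3 · 3 · 3 · 3
gen 6: 0 · 2 · 3 · 1
3 · 0 · 1 · 3
0 · 3 · 3 · 0
1 · 2 · 3 · 3
1 · 1 · 1 · 3
1 · 3 · 2 · 0
gen 7: 0 · 2 · 3 · 1
3 · 0 · 1 · 3
0 · 3 · 3 · 0
1 · 2 · 3 · 3
1 · 2 · 1 · 3
2 · 0 · 3 · 0
gen 8: 0 · 2 · 3 · 1
3 · 0 · 1 · 3
0 · 3 · 3 · 0
1 · 2 · 3 · 3
1 · 2 · 1 · 3
2 · 1 · 3 · 0
gen 9: 0 · 2 · 3 · 1
3 · 0 · 1 · 3
0 · 3 · 3 · 0
1 · 2 · 3 · 3
1 · 2 · 1 · 3
2 · 2 · 3 · 0
gen 10: 0 · 2 · 3 · 1
3 · 0 · 1 · 3
0 · 3 · 3 · 0
1 · 2 · 3 · 3
1 · 2 · 1 · 3
2 · 3 · 3 · 0
gen 11: 0 · 2 · 3 · 1
3 · 0 · 1 · 3
0 · 3 · 3 · 0
1 · 2 · 3 · 3
1 · 3 · 2 · 3
3 · 1 · 0 · 1
gen 12: 0 · 2 · 3 · 1
3 · 0 · 1 · 3
0 · 3 · 3 · 0
1 · 2 · 3 · 3
1 · 3 · 2 · 3
3 · 2 · 0 · 1
gen 13: 0 · 2 · 3 · 1
3 · 0 · 1 · 3
0 · 3 · 3 · 0
1 · 2 · 3 · 3
1 · 3 · 2 · 3
3 · 3 · 0 · 1
gen 14: 0 · 2 · 3 · 1
3 · 0 · 1 · 3
0 · 3 · 3 · 0
1 · 3 · 3 · 3
3 · 0 · 3 · 3
0 · 2 · 1 · 1
gen 15: 0 · 2 · 3 · 1
3 · 0 · 1 · 3
0 · 3 · 3 · 0
1 · 3 · 3 · 3
3 · 0 · 3 · 3
0 · 3 · 1 · 1

1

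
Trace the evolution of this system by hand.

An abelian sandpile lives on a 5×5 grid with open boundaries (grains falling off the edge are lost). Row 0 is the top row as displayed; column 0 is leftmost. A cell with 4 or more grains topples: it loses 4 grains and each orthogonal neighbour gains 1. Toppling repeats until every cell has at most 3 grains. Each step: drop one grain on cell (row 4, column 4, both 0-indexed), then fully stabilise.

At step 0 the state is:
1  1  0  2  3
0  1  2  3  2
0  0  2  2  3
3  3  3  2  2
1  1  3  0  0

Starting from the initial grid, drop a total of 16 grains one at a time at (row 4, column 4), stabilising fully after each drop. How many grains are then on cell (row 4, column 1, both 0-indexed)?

step 0: 1  1  0  2  3
0  1  2  3  2
0  0  2  2  3
3  3  3  2  2
1  1  3  0  0
step 1: 1  1  0  2  3
0  1  2  3  2
0  0  2  2  3
3  3  3  2  2
1  1  3  0  1
step 2: 1  1  0  2  3
0  1  2  3  2
0  0  2  2  3
3  3  3  2  2
1  1  3  0  2
step 3: 1  1  0  2  3
0  1  2  3  2
0  0  2  2  3
3  3  3  2  2
1  1  3  0  3
step 4: 1  1  0  2  3
0  1  2  3  2
0  0  2  2  3
3  3  3  2  3
1  1  3  1  0
step 5: 1  1  0  2  3
0  1  2  3  2
0  0  2  2  3
3  3  3  2  3
1  1  3  1  1
step 6: 1  1  0  2  3
0  1  2  3  2
0  0  2  2  3
3  3  3  2  3
1  1  3  1  2
step 7: 1  1  0  2  3
0  1  2  3  2
0  0  2  2  3
3  3  3  2  3
1  1  3  1  3
step 8: 1  1  0  2  3
0  1  2  3  3
0  0  2  3  0
3  3  3  3  1
1  1  3  2  1
step 9: 1  1  0  2  3
0  1  2  3  3
0  0  2  3  0
3  3  3  3  1
1  1  3  2  2
step 10: 1  1  0  2  3
0  1  2  3  3
0  0  2  3  0
3  3  3  3  1
1  1  3  2  3
step 11: 1  1  0  2  3
0  1  2  3  3
0  0  2  3  0
3  3  3  3  2
1  1  3  3  0
step 12: 1  1  0  2  3
0  1  2  3  3
0  0  2  3  0
3  3  3  3  2
1  1  3  3  1
step 13: 1  1  0  2  3
0  1  2  3  3
0  0  2  3  0
3  3  3  3  2
1  1  3  3  2
step 14: 1  1  0  2  3
0  1  2  3  3
0  0  2  3  0
3  3  3  3  2
1  1  3  3  3
step 15: 1  1  2  0  1
0  2  0  3  1
1  2  1  2  3
0  1  3  3  0
2  3  1  2  2
step 16: 1  1  2  0  1
0  2  0  3  1
1  2  1  2  3
0  1  3  3  0
2  3  1  2  3

3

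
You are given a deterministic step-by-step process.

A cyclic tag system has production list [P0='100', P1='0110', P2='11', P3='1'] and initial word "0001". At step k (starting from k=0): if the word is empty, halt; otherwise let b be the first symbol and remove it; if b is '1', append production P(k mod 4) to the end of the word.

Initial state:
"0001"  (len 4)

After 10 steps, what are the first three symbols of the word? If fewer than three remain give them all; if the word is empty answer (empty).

k=0  "0001"  (len 4)
k=1  "001"  (len 3)
k=2  "01"  (len 2)
k=3  "1"  (len 1)
k=4  "1"  (len 1)
k=5  "100"  (len 3)
k=6  "000110"  (len 6)
k=7  "00110"  (len 5)
k=8  "0110"  (len 4)
k=9  "110"  (len 3)
k=10  "100110"  (len 6)

100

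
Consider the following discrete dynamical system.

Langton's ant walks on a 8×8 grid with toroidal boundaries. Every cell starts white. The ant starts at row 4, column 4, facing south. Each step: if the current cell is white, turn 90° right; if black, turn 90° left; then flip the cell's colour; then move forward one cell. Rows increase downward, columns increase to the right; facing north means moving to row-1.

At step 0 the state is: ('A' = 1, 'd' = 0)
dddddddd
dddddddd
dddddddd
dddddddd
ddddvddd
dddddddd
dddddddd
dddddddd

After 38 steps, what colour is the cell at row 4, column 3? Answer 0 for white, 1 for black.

t=0: dddddddd
dddddddd
dddddddd
dddddddd
ddddvddd
dddddddd
dddddddd
dddddddd
t=1: dddddddd
dddddddd
dddddddd
dddddddd
ddd<Addd
dddddddd
dddddddd
dddddddd
t=2: dddddddd
dddddddd
dddddddd
ddd^dddd
dddAAddd
dddddddd
dddddddd
dddddddd
t=3: dddddddd
dddddddd
dddddddd
dddA>ddd
dddAAddd
dddddddd
dddddddd
dddddddd
t=4: dddddddd
dddddddd
dddddddd
dddAAddd
dddAvddd
dddddddd
dddddddd
dddddddd
t=5: dddddddd
dddddddd
dddddddd
dddAAddd
dddAd>dd
dddddddd
dddddddd
dddddddd
t=6: dddddddd
dddddddd
dddddddd
dddAAddd
dddAdAdd
dddddvdd
dddddddd
dddddddd
t=7: dddddddd
dddddddd
dddddddd
dddAAddd
dddAdAdd
dddd<Add
dddddddd
dddddddd
t=8: dddddddd
dddddddd
dddddddd
dddAAddd
dddA^Add
ddddAAdd
dddddddd
dddddddd
t=9: dddddddd
dddddddd
dddddddd
dddAAddd
dddAA>dd
ddddAAdd
dddddddd
dddddddd
t=10: dddddddd
dddddddd
dddddddd
dddAA^dd
dddAAddd
ddddAAdd
dddddddd
dddddddd
t=11: dddddddd
dddddddd
dddddddd
dddAAA>d
dddAAddd
ddddAAdd
dddddddd
dddddddd
t=12: dddddddd
dddddddd
dddddddd
dddAAAAd
dddAAdvd
ddddAAdd
dddddddd
dddddddd
t=13: dddddddd
dddddddd
dddddddd
dddAAAAd
dddAA<Ad
ddddAAdd
dddddddd
dddddddd
t=14: dddddddd
dddddddd
dddddddd
dddAA^Ad
dddAAAAd
ddddAAdd
dddddddd
dddddddd
t=15: dddddddd
dddddddd
dddddddd
dddA<dAd
dddAAAAd
ddddAAdd
dddddddd
dddddddd
t=16: dddddddd
dddddddd
dddddddd
dddAddAd
dddAvAAd
ddddAAdd
dddddddd
dddddddd
t=17: dddddddd
dddddddd
dddddddd
dddAddAd
dddAd>Ad
ddddAAdd
dddddddd
dddddddd
t=18: dddddddd
dddddddd
dddddddd
dddAd^Ad
dddAddAd
ddddAAdd
dddddddd
dddddddd
t=19: dddddddd
dddddddd
dddddddd
dddAdA>d
dddAddAd
ddddAAdd
dddddddd
dddddddd
t=20: dddddddd
dddddddd
dddddd^d
dddAdAdd
dddAddAd
ddddAAdd
dddddddd
dddddddd
t=21: dddddddd
dddddddd
ddddddA>
dddAdAdd
dddAddAd
ddddAAdd
dddddddd
dddddddd
t=22: dddddddd
dddddddd
ddddddAA
dddAdAdv
dddAddAd
ddddAAdd
dddddddd
dddddddd
t=23: dddddddd
dddddddd
ddddddAA
dddAdA<A
dddAddAd
ddddAAdd
dddddddd
dddddddd
t=24: dddddddd
dddddddd
dddddd^A
dddAdAAA
dddAddAd
ddddAAdd
dddddddd
dddddddd
t=25: dddddddd
dddddddd
ddddd<dA
dddAdAAA
dddAddAd
ddddAAdd
dddddddd
dddddddd
t=26: dddddddd
ddddd^dd
dddddAdA
dddAdAAA
dddAddAd
ddddAAdd
dddddddd
dddddddd
t=27: dddddddd
dddddA>d
dddddAdA
dddAdAAA
dddAddAd
ddddAAdd
dddddddd
dddddddd
t=28: dddddddd
dddddAAd
dddddAvA
dddAdAAA
dddAddAd
ddddAAdd
dddddddd
dddddddd
t=29: dddddddd
dddddAAd
ddddd<AA
dddAdAAA
dddAddAd
ddddAAdd
dddddddd
dddddddd
t=30: dddddddd
dddddAAd
ddddddAA
dddAdvAA
dddAddAd
ddddAAdd
dddddddd
dddddddd
t=31: dddddddd
dddddAAd
ddddddAA
dddAdd>A
dddAddAd
ddddAAdd
dddddddd
dddddddd
t=32: dddddddd
dddddAAd
dddddd^A
dddAdddA
dddAddAd
ddddAAdd
dddddddd
dddddddd
t=33: dddddddd
dddddAAd
ddddd<dA
dddAdddA
dddAddAd
ddddAAdd
dddddddd
dddddddd
t=34: dddddddd
ddddd^Ad
dddddAdA
dddAdddA
dddAddAd
ddddAAdd
dddddddd
dddddddd
t=35: dddddddd
dddd<dAd
dddddAdA
dddAdddA
dddAddAd
ddddAAdd
dddddddd
dddddddd
t=36: dddd^ddd
ddddAdAd
dddddAdA
dddAdddA
dddAddAd
ddddAAdd
dddddddd
dddddddd
t=37: ddddA>dd
ddddAdAd
dddddAdA
dddAdddA
dddAddAd
ddddAAdd
dddddddd
dddddddd
t=38: ddddAAdd
ddddAvAd
dddddAdA
dddAdddA
dddAddAd
ddddAAdd
dddddddd
dddddddd

1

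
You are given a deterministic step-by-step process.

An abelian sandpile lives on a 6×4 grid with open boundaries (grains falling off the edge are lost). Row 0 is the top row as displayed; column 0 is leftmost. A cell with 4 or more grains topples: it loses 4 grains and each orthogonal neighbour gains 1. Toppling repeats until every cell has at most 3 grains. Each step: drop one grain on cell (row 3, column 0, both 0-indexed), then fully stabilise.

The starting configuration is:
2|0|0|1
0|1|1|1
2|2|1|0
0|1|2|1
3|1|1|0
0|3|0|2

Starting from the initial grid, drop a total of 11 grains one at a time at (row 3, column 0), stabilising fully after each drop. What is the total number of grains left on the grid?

31

[0] 2|0|0|1
0|1|1|1
2|2|1|0
0|1|2|1
3|1|1|0
0|3|0|2
[1] 2|0|0|1
0|1|1|1
2|2|1|0
1|1|2|1
3|1|1|0
0|3|0|2
[2] 2|0|0|1
0|1|1|1
2|2|1|0
2|1|2|1
3|1|1|0
0|3|0|2
[3] 2|0|0|1
0|1|1|1
2|2|1|0
3|1|2|1
3|1|1|0
0|3|0|2
[4] 2|0|0|1
0|1|1|1
3|2|1|0
1|2|2|1
0|2|1|0
1|3|0|2
[5] 2|0|0|1
0|1|1|1
3|2|1|0
2|2|2|1
0|2|1|0
1|3|0|2
[6] 2|0|0|1
0|1|1|1
3|2|1|0
3|2|2|1
0|2|1|0
1|3|0|2
[7] 2|0|0|1
1|1|1|1
0|3|1|0
1|3|2|1
1|2|1|0
1|3|0|2
[8] 2|0|0|1
1|1|1|1
0|3|1|0
2|3|2|1
1|2|1|0
1|3|0|2
[9] 2|0|0|1
1|1|1|1
0|3|1|0
3|3|2|1
1|2|1|0
1|3|0|2
[10] 2|0|0|1
1|2|1|1
2|0|2|0
1|1|3|1
2|3|1|0
1|3|0|2
[11] 2|0|0|1
1|2|1|1
2|0|2|0
2|1|3|1
2|3|1|0
1|3|0|2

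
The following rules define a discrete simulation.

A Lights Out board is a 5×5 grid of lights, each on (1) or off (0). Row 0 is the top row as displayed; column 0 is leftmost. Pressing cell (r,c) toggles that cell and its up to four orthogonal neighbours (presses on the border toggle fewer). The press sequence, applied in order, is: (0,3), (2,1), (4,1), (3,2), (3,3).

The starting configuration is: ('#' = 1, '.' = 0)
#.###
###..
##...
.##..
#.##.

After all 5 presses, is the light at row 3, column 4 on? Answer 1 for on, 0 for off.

1

[0] #.###
###..
##...
.##..
#.##.
[1] #....
####.
##...
.##..
#.##.
[2] #....
#.##.
..#..
..#..
#.##.
[3] #....
#.##.
..#..
.##..
.#.#.
[4] #....
#.##.
.....
...#.
.###.
[5] #....
#.##.
...#.
..#.#
.##..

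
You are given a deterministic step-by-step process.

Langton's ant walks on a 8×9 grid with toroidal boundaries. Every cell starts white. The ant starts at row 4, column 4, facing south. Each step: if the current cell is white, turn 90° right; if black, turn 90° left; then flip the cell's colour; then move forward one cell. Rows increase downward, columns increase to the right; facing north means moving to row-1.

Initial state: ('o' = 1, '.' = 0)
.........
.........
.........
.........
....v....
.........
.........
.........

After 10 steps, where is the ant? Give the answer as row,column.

0) .........
.........
.........
.........
....v....
.........
.........
.........
1) .........
.........
.........
.........
...<o....
.........
.........
.........
2) .........
.........
.........
...^.....
...oo....
.........
.........
.........
3) .........
.........
.........
...o>....
...oo....
.........
.........
.........
4) .........
.........
.........
...oo....
...ov....
.........
.........
.........
5) .........
.........
.........
...oo....
...o.>...
.........
.........
.........
6) .........
.........
.........
...oo....
...o.o...
.....v...
.........
.........
7) .........
.........
.........
...oo....
...o.o...
....<o...
.........
.........
8) .........
.........
.........
...oo....
...o^o...
....oo...
.........
.........
9) .........
.........
.........
...oo....
...oo>...
....oo...
.........
.........
10) .........
.........
.........
...oo^...
...oo....
....oo...
.........
.........

3,5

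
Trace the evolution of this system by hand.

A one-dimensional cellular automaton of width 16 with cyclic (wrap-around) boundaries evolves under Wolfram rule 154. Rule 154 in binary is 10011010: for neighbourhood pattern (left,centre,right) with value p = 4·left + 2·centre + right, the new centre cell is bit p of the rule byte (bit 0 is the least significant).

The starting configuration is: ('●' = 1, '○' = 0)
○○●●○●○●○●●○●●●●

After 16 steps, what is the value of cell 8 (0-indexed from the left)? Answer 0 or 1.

step 0: ○○●●○●○●○●●○●●●●
step 1: ●●●○○○○○○●○○●●●○
step 2: ●●○●○○○○●○●●●●○○
step 3: ●○○○●○○●○○●●●○●●
step 4: ○●○●○●●○●●●●○○●●
step 5: ○○○○○●○○●●●○●●●○
step 6: ○○○○●○●●●●○○●●○●
step 7: ●○○●○○●●●○●●●○○○
step 8: ○●●○●●●●○○●●○●○●
step 9: ○●○○●●●○●●●○○○○○
step 10: ●○●●●●○○●●○●○○○○
step 11: ○○●●●○●●●○○○●○○●
step 12: ●●●●○○●●○●○●○●●○
step 13: ●●●○●●●○○○○○○●○○
step 14: ●●○○●●○●○○○○●○●●
step 15: ●○●●●○○○●○○●○○●●
step 16: ○○●●○●○●○●●○●●●●

0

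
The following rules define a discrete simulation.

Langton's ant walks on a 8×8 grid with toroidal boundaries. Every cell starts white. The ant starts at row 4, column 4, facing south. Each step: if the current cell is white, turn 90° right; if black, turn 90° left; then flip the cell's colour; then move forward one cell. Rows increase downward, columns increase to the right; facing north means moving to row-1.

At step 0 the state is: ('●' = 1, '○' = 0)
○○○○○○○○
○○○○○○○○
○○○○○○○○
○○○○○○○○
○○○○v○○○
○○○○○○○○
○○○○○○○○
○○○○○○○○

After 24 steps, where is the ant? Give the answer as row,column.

2,6

step 0: ○○○○○○○○
○○○○○○○○
○○○○○○○○
○○○○○○○○
○○○○v○○○
○○○○○○○○
○○○○○○○○
○○○○○○○○
step 1: ○○○○○○○○
○○○○○○○○
○○○○○○○○
○○○○○○○○
○○○<●○○○
○○○○○○○○
○○○○○○○○
○○○○○○○○
step 2: ○○○○○○○○
○○○○○○○○
○○○○○○○○
○○○^○○○○
○○○●●○○○
○○○○○○○○
○○○○○○○○
○○○○○○○○
step 3: ○○○○○○○○
○○○○○○○○
○○○○○○○○
○○○●>○○○
○○○●●○○○
○○○○○○○○
○○○○○○○○
○○○○○○○○
step 4: ○○○○○○○○
○○○○○○○○
○○○○○○○○
○○○●●○○○
○○○●v○○○
○○○○○○○○
○○○○○○○○
○○○○○○○○
step 5: ○○○○○○○○
○○○○○○○○
○○○○○○○○
○○○●●○○○
○○○●○>○○
○○○○○○○○
○○○○○○○○
○○○○○○○○
step 6: ○○○○○○○○
○○○○○○○○
○○○○○○○○
○○○●●○○○
○○○●○●○○
○○○○○v○○
○○○○○○○○
○○○○○○○○
step 7: ○○○○○○○○
○○○○○○○○
○○○○○○○○
○○○●●○○○
○○○●○●○○
○○○○<●○○
○○○○○○○○
○○○○○○○○
step 8: ○○○○○○○○
○○○○○○○○
○○○○○○○○
○○○●●○○○
○○○●^●○○
○○○○●●○○
○○○○○○○○
○○○○○○○○
step 9: ○○○○○○○○
○○○○○○○○
○○○○○○○○
○○○●●○○○
○○○●●>○○
○○○○●●○○
○○○○○○○○
○○○○○○○○
step 10: ○○○○○○○○
○○○○○○○○
○○○○○○○○
○○○●●^○○
○○○●●○○○
○○○○●●○○
○○○○○○○○
○○○○○○○○
step 11: ○○○○○○○○
○○○○○○○○
○○○○○○○○
○○○●●●>○
○○○●●○○○
○○○○●●○○
○○○○○○○○
○○○○○○○○
step 12: ○○○○○○○○
○○○○○○○○
○○○○○○○○
○○○●●●●○
○○○●●○v○
○○○○●●○○
○○○○○○○○
○○○○○○○○
step 13: ○○○○○○○○
○○○○○○○○
○○○○○○○○
○○○●●●●○
○○○●●<●○
○○○○●●○○
○○○○○○○○
○○○○○○○○
step 14: ○○○○○○○○
○○○○○○○○
○○○○○○○○
○○○●●^●○
○○○●●●●○
○○○○●●○○
○○○○○○○○
○○○○○○○○
step 15: ○○○○○○○○
○○○○○○○○
○○○○○○○○
○○○●<○●○
○○○●●●●○
○○○○●●○○
○○○○○○○○
○○○○○○○○
step 16: ○○○○○○○○
○○○○○○○○
○○○○○○○○
○○○●○○●○
○○○●v●●○
○○○○●●○○
○○○○○○○○
○○○○○○○○
step 17: ○○○○○○○○
○○○○○○○○
○○○○○○○○
○○○●○○●○
○○○●○>●○
○○○○●●○○
○○○○○○○○
○○○○○○○○
step 18: ○○○○○○○○
○○○○○○○○
○○○○○○○○
○○○●○^●○
○○○●○○●○
○○○○●●○○
○○○○○○○○
○○○○○○○○
step 19: ○○○○○○○○
○○○○○○○○
○○○○○○○○
○○○●○●>○
○○○●○○●○
○○○○●●○○
○○○○○○○○
○○○○○○○○
step 20: ○○○○○○○○
○○○○○○○○
○○○○○○^○
○○○●○●○○
○○○●○○●○
○○○○●●○○
○○○○○○○○
○○○○○○○○
step 21: ○○○○○○○○
○○○○○○○○
○○○○○○●>
○○○●○●○○
○○○●○○●○
○○○○●●○○
○○○○○○○○
○○○○○○○○
step 22: ○○○○○○○○
○○○○○○○○
○○○○○○●●
○○○●○●○v
○○○●○○●○
○○○○●●○○
○○○○○○○○
○○○○○○○○
step 23: ○○○○○○○○
○○○○○○○○
○○○○○○●●
○○○●○●<●
○○○●○○●○
○○○○●●○○
○○○○○○○○
○○○○○○○○
step 24: ○○○○○○○○
○○○○○○○○
○○○○○○^●
○○○●○●●●
○○○●○○●○
○○○○●●○○
○○○○○○○○
○○○○○○○○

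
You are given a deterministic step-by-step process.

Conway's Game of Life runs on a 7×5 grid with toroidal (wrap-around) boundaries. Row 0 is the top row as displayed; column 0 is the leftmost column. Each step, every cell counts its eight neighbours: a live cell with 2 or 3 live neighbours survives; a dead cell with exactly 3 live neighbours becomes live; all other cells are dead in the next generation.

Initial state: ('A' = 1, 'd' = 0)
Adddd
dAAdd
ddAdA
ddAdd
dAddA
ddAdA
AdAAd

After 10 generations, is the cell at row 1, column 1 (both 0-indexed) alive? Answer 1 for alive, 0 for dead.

[0] Adddd
dAAdd
ddAdA
ddAdd
dAddA
ddAdA
AdAAd
[1] AddAA
AAAAd
ddAdd
AAAdd
AAAdd
ddAdA
AdAAd
[2] ddddd
Adddd
ddddA
AddAd
ddddA
ddddA
AdAdd
[3] dAddd
ddddd
AdddA
AddAd
AddAA
AddAA
ddddd
[4] ddddd
Adddd
AdddA
dAdAd
dAAdd
AddAd
AdddA
[5] AdddA
AdddA
AAddA
dAdAA
AAdAA
AdAAd
AdddA
[6] dAdAd
dddAd
dAAdd
ddddd
ddddd
ddAdd
ddddd
[7] ddAdd
dAdAd
ddAdd
ddddd
ddddd
ddddd
ddAdd
[8] dAAAd
dAdAd
ddAdd
ddddd
ddddd
ddddd
ddddd
[9] dAdAd
dAdAd
ddAdd
ddddd
ddddd
ddddd
ddAdd
[10] dAdAd
dAdAd
ddAdd
ddddd
ddddd
ddddd
ddAdd

1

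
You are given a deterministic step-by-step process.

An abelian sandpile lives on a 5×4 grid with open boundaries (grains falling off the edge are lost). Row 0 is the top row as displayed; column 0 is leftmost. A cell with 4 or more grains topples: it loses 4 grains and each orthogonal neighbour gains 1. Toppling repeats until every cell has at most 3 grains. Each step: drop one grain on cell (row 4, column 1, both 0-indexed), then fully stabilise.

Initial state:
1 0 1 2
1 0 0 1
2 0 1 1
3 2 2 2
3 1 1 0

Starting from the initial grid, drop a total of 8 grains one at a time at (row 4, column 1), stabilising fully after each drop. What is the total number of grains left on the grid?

27

t=0: 1 0 1 2
1 0 0 1
2 0 1 1
3 2 2 2
3 1 1 0
t=1: 1 0 1 2
1 0 0 1
2 0 1 1
3 2 2 2
3 2 1 0
t=2: 1 0 1 2
1 0 0 1
2 0 1 1
3 2 2 2
3 3 1 0
t=3: 1 0 1 2
1 0 0 1
3 1 1 1
1 0 3 2
1 2 2 0
t=4: 1 0 1 2
1 0 0 1
3 1 1 1
1 0 3 2
1 3 2 0
t=5: 1 0 1 2
1 0 0 1
3 1 1 1
1 1 3 2
2 0 3 0
t=6: 1 0 1 2
1 0 0 1
3 1 1 1
1 1 3 2
2 1 3 0
t=7: 1 0 1 2
1 0 0 1
3 1 1 1
1 1 3 2
2 2 3 0
t=8: 1 0 1 2
1 0 0 1
3 1 1 1
1 1 3 2
2 3 3 0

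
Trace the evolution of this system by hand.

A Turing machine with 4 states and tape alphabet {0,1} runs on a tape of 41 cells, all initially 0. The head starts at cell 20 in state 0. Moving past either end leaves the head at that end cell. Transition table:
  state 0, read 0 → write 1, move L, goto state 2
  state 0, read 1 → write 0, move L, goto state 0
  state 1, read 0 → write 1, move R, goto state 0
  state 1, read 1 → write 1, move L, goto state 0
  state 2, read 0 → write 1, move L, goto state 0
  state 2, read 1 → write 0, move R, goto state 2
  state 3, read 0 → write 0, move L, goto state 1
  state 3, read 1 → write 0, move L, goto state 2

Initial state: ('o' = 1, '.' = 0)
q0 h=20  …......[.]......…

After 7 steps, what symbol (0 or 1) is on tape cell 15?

1

0) q0 h=20  …......[.]......…
1) q2 h=19  …......[.]o.....…
2) q0 h=18  …......[.]oo....…
3) q2 h=17  …......[.]ooo...…
4) q0 h=16  …......[.]oooo..…
5) q2 h=15  …......[.]ooooo.…
6) q0 h=14  …......[.]oooooo…
7) q2 h=13  …......[.]oooooo…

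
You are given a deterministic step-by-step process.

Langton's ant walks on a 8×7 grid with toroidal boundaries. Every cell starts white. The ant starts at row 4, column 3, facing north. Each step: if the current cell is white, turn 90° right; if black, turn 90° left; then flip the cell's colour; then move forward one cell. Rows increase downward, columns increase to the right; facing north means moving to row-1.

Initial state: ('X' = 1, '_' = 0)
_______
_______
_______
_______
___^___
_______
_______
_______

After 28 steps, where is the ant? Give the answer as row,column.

step 0: _______
_______
_______
_______
___^___
_______
_______
_______
step 1: _______
_______
_______
_______
___X>__
_______
_______
_______
step 2: _______
_______
_______
_______
___XX__
____v__
_______
_______
step 3: _______
_______
_______
_______
___XX__
___<X__
_______
_______
step 4: _______
_______
_______
_______
___^X__
___XX__
_______
_______
step 5: _______
_______
_______
_______
__<_X__
___XX__
_______
_______
step 6: _______
_______
_______
__^____
__X_X__
___XX__
_______
_______
step 7: _______
_______
_______
__X>___
__X_X__
___XX__
_______
_______
step 8: _______
_______
_______
__XX___
__XvX__
___XX__
_______
_______
step 9: _______
_______
_______
__XX___
__<XX__
___XX__
_______
_______
step 10: _______
_______
_______
__XX___
___XX__
__vXX__
_______
_______
step 11: _______
_______
_______
__XX___
___XX__
_<XXX__
_______
_______
step 12: _______
_______
_______
__XX___
_^_XX__
_XXXX__
_______
_______
step 13: _______
_______
_______
__XX___
_X>XX__
_XXXX__
_______
_______
step 14: _______
_______
_______
__XX___
_XXXX__
_XvXX__
_______
_______
step 15: _______
_______
_______
__XX___
_XXXX__
_X_>X__
_______
_______
step 16: _______
_______
_______
__XX___
_XX^X__
_X__X__
_______
_______
step 17: _______
_______
_______
__XX___
_X<_X__
_X__X__
_______
_______
step 18: _______
_______
_______
__XX___
_X__X__
_Xv_X__
_______
_______
step 19: _______
_______
_______
__XX___
_X__X__
_<X_X__
_______
_______
step 20: _______
_______
_______
__XX___
_X__X__
__X_X__
_v_____
_______
step 21: _______
_______
_______
__XX___
_X__X__
__X_X__
<X_____
_______
step 22: _______
_______
_______
__XX___
_X__X__
^_X_X__
XX_____
_______
step 23: _______
_______
_______
__XX___
_X__X__
X>X_X__
XX_____
_______
step 24: _______
_______
_______
__XX___
_X__X__
XXX_X__
Xv_____
_______
step 25: _______
_______
_______
__XX___
_X__X__
XXX_X__
X_>____
_______
step 26: _______
_______
_______
__XX___
_X__X__
XXX_X__
X_X____
__v____
step 27: _______
_______
_______
__XX___
_X__X__
XXX_X__
X_X____
_<X____
step 28: _______
_______
_______
__XX___
_X__X__
XXX_X__
X^X____
_XX____

6,1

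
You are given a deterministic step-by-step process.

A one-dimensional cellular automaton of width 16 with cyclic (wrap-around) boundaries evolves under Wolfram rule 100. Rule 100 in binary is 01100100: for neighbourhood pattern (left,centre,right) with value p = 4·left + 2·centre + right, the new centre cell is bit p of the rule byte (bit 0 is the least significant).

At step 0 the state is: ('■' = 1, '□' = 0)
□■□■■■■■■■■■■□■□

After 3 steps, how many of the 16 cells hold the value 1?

2

gen 0: □■□■■■■■■■■■■□■□
gen 1: □■■□□□□□□□□□■■■□
gen 2: □□■□□□□□□□□□□□■□
gen 3: □□■□□□□□□□□□□□■□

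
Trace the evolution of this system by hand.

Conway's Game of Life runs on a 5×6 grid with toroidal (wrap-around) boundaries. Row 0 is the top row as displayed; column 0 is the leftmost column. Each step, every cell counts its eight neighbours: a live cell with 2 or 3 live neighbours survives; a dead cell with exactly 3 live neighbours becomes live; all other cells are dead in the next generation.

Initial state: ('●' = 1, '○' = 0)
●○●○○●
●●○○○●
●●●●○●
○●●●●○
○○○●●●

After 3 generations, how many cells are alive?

k=0  ●○●○○●
●●○○○●
●●●●○●
○●●●●○
○○○●●●
k=1  ○○●●○○
○○○●○○
○○○○○○
○○○○○○
○○○○○○
k=2  ○○●●○○
○○●●○○
○○○○○○
○○○○○○
○○○○○○
k=3  ○○●●○○
○○●●○○
○○○○○○
○○○○○○
○○○○○○

4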